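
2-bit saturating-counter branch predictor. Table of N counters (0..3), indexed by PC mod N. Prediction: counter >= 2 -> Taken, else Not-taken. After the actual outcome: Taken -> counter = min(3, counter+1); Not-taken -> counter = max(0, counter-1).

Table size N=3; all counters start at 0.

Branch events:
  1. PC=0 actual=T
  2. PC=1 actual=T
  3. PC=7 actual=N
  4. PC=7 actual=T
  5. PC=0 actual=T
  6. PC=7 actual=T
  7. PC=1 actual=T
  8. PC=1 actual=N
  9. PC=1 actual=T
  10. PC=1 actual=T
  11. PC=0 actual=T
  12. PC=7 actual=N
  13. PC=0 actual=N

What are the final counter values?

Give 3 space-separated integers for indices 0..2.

Answer: 2 2 0

Derivation:
Ev 1: PC=0 idx=0 pred=N actual=T -> ctr[0]=1
Ev 2: PC=1 idx=1 pred=N actual=T -> ctr[1]=1
Ev 3: PC=7 idx=1 pred=N actual=N -> ctr[1]=0
Ev 4: PC=7 idx=1 pred=N actual=T -> ctr[1]=1
Ev 5: PC=0 idx=0 pred=N actual=T -> ctr[0]=2
Ev 6: PC=7 idx=1 pred=N actual=T -> ctr[1]=2
Ev 7: PC=1 idx=1 pred=T actual=T -> ctr[1]=3
Ev 8: PC=1 idx=1 pred=T actual=N -> ctr[1]=2
Ev 9: PC=1 idx=1 pred=T actual=T -> ctr[1]=3
Ev 10: PC=1 idx=1 pred=T actual=T -> ctr[1]=3
Ev 11: PC=0 idx=0 pred=T actual=T -> ctr[0]=3
Ev 12: PC=7 idx=1 pred=T actual=N -> ctr[1]=2
Ev 13: PC=0 idx=0 pred=T actual=N -> ctr[0]=2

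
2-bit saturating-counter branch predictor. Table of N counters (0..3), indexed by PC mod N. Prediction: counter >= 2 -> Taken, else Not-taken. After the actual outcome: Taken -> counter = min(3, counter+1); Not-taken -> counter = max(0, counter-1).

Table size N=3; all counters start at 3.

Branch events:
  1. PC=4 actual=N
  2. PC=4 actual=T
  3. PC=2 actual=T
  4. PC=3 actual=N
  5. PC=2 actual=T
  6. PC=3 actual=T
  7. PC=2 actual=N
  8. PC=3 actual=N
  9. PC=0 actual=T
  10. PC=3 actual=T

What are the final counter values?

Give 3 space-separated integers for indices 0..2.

Ev 1: PC=4 idx=1 pred=T actual=N -> ctr[1]=2
Ev 2: PC=4 idx=1 pred=T actual=T -> ctr[1]=3
Ev 3: PC=2 idx=2 pred=T actual=T -> ctr[2]=3
Ev 4: PC=3 idx=0 pred=T actual=N -> ctr[0]=2
Ev 5: PC=2 idx=2 pred=T actual=T -> ctr[2]=3
Ev 6: PC=3 idx=0 pred=T actual=T -> ctr[0]=3
Ev 7: PC=2 idx=2 pred=T actual=N -> ctr[2]=2
Ev 8: PC=3 idx=0 pred=T actual=N -> ctr[0]=2
Ev 9: PC=0 idx=0 pred=T actual=T -> ctr[0]=3
Ev 10: PC=3 idx=0 pred=T actual=T -> ctr[0]=3

Answer: 3 3 2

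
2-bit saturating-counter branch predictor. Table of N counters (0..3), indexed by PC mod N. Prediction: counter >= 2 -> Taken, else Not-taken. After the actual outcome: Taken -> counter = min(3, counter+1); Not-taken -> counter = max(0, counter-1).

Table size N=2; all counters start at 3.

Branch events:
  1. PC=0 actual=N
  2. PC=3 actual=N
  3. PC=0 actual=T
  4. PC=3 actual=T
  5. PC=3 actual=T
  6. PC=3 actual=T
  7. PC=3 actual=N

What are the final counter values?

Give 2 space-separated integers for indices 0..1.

Ev 1: PC=0 idx=0 pred=T actual=N -> ctr[0]=2
Ev 2: PC=3 idx=1 pred=T actual=N -> ctr[1]=2
Ev 3: PC=0 idx=0 pred=T actual=T -> ctr[0]=3
Ev 4: PC=3 idx=1 pred=T actual=T -> ctr[1]=3
Ev 5: PC=3 idx=1 pred=T actual=T -> ctr[1]=3
Ev 6: PC=3 idx=1 pred=T actual=T -> ctr[1]=3
Ev 7: PC=3 idx=1 pred=T actual=N -> ctr[1]=2

Answer: 3 2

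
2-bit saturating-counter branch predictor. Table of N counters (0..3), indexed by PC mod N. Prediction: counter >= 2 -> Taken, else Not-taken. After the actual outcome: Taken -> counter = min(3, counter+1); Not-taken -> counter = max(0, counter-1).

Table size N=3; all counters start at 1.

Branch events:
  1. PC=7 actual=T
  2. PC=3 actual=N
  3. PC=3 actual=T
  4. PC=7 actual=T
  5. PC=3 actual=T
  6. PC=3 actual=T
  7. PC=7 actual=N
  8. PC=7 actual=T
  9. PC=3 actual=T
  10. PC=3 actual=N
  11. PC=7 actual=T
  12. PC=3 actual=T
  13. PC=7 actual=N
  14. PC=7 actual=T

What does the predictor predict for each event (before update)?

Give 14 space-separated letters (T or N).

Answer: N N N T N T T T T T T T T T

Derivation:
Ev 1: PC=7 idx=1 pred=N actual=T -> ctr[1]=2
Ev 2: PC=3 idx=0 pred=N actual=N -> ctr[0]=0
Ev 3: PC=3 idx=0 pred=N actual=T -> ctr[0]=1
Ev 4: PC=7 idx=1 pred=T actual=T -> ctr[1]=3
Ev 5: PC=3 idx=0 pred=N actual=T -> ctr[0]=2
Ev 6: PC=3 idx=0 pred=T actual=T -> ctr[0]=3
Ev 7: PC=7 idx=1 pred=T actual=N -> ctr[1]=2
Ev 8: PC=7 idx=1 pred=T actual=T -> ctr[1]=3
Ev 9: PC=3 idx=0 pred=T actual=T -> ctr[0]=3
Ev 10: PC=3 idx=0 pred=T actual=N -> ctr[0]=2
Ev 11: PC=7 idx=1 pred=T actual=T -> ctr[1]=3
Ev 12: PC=3 idx=0 pred=T actual=T -> ctr[0]=3
Ev 13: PC=7 idx=1 pred=T actual=N -> ctr[1]=2
Ev 14: PC=7 idx=1 pred=T actual=T -> ctr[1]=3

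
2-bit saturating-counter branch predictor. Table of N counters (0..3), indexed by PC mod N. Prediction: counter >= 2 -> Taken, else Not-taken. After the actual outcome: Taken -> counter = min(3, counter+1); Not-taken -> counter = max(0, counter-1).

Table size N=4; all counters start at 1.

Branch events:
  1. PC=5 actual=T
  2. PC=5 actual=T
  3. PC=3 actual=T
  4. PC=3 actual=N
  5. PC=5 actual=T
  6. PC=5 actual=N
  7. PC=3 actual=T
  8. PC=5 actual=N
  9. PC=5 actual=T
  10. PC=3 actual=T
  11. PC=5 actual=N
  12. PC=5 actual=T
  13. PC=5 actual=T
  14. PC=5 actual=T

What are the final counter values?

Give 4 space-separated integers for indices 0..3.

Ev 1: PC=5 idx=1 pred=N actual=T -> ctr[1]=2
Ev 2: PC=5 idx=1 pred=T actual=T -> ctr[1]=3
Ev 3: PC=3 idx=3 pred=N actual=T -> ctr[3]=2
Ev 4: PC=3 idx=3 pred=T actual=N -> ctr[3]=1
Ev 5: PC=5 idx=1 pred=T actual=T -> ctr[1]=3
Ev 6: PC=5 idx=1 pred=T actual=N -> ctr[1]=2
Ev 7: PC=3 idx=3 pred=N actual=T -> ctr[3]=2
Ev 8: PC=5 idx=1 pred=T actual=N -> ctr[1]=1
Ev 9: PC=5 idx=1 pred=N actual=T -> ctr[1]=2
Ev 10: PC=3 idx=3 pred=T actual=T -> ctr[3]=3
Ev 11: PC=5 idx=1 pred=T actual=N -> ctr[1]=1
Ev 12: PC=5 idx=1 pred=N actual=T -> ctr[1]=2
Ev 13: PC=5 idx=1 pred=T actual=T -> ctr[1]=3
Ev 14: PC=5 idx=1 pred=T actual=T -> ctr[1]=3

Answer: 1 3 1 3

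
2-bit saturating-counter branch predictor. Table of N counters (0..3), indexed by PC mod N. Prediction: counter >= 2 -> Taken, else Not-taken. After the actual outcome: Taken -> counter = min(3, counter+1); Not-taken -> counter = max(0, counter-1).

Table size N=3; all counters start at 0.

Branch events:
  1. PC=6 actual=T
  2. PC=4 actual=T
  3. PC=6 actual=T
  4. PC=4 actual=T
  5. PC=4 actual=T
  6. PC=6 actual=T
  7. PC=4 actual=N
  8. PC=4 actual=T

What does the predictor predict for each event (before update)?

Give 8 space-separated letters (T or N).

Answer: N N N N T T T T

Derivation:
Ev 1: PC=6 idx=0 pred=N actual=T -> ctr[0]=1
Ev 2: PC=4 idx=1 pred=N actual=T -> ctr[1]=1
Ev 3: PC=6 idx=0 pred=N actual=T -> ctr[0]=2
Ev 4: PC=4 idx=1 pred=N actual=T -> ctr[1]=2
Ev 5: PC=4 idx=1 pred=T actual=T -> ctr[1]=3
Ev 6: PC=6 idx=0 pred=T actual=T -> ctr[0]=3
Ev 7: PC=4 idx=1 pred=T actual=N -> ctr[1]=2
Ev 8: PC=4 idx=1 pred=T actual=T -> ctr[1]=3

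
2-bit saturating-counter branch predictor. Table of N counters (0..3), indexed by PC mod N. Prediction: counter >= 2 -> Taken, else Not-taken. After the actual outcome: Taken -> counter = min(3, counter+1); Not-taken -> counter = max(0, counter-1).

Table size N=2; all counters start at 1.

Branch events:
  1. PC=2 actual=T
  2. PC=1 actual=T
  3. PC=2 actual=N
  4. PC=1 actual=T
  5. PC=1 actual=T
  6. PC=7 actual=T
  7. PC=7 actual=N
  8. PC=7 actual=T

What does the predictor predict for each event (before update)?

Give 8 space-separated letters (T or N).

Answer: N N T T T T T T

Derivation:
Ev 1: PC=2 idx=0 pred=N actual=T -> ctr[0]=2
Ev 2: PC=1 idx=1 pred=N actual=T -> ctr[1]=2
Ev 3: PC=2 idx=0 pred=T actual=N -> ctr[0]=1
Ev 4: PC=1 idx=1 pred=T actual=T -> ctr[1]=3
Ev 5: PC=1 idx=1 pred=T actual=T -> ctr[1]=3
Ev 6: PC=7 idx=1 pred=T actual=T -> ctr[1]=3
Ev 7: PC=7 idx=1 pred=T actual=N -> ctr[1]=2
Ev 8: PC=7 idx=1 pred=T actual=T -> ctr[1]=3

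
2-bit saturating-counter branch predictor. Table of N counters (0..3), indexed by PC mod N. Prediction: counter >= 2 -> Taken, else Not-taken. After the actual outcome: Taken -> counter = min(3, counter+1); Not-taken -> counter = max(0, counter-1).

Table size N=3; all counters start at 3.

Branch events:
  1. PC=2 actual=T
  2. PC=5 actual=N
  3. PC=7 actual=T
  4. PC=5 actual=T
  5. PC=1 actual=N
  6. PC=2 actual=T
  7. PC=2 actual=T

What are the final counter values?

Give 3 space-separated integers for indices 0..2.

Answer: 3 2 3

Derivation:
Ev 1: PC=2 idx=2 pred=T actual=T -> ctr[2]=3
Ev 2: PC=5 idx=2 pred=T actual=N -> ctr[2]=2
Ev 3: PC=7 idx=1 pred=T actual=T -> ctr[1]=3
Ev 4: PC=5 idx=2 pred=T actual=T -> ctr[2]=3
Ev 5: PC=1 idx=1 pred=T actual=N -> ctr[1]=2
Ev 6: PC=2 idx=2 pred=T actual=T -> ctr[2]=3
Ev 7: PC=2 idx=2 pred=T actual=T -> ctr[2]=3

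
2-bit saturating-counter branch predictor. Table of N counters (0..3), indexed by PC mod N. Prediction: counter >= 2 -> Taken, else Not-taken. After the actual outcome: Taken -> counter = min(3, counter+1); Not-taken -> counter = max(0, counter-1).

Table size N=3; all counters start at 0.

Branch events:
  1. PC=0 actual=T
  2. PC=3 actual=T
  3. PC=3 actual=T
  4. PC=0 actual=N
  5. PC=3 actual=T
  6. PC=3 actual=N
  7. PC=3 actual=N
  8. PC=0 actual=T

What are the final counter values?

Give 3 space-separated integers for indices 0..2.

Ev 1: PC=0 idx=0 pred=N actual=T -> ctr[0]=1
Ev 2: PC=3 idx=0 pred=N actual=T -> ctr[0]=2
Ev 3: PC=3 idx=0 pred=T actual=T -> ctr[0]=3
Ev 4: PC=0 idx=0 pred=T actual=N -> ctr[0]=2
Ev 5: PC=3 idx=0 pred=T actual=T -> ctr[0]=3
Ev 6: PC=3 idx=0 pred=T actual=N -> ctr[0]=2
Ev 7: PC=3 idx=0 pred=T actual=N -> ctr[0]=1
Ev 8: PC=0 idx=0 pred=N actual=T -> ctr[0]=2

Answer: 2 0 0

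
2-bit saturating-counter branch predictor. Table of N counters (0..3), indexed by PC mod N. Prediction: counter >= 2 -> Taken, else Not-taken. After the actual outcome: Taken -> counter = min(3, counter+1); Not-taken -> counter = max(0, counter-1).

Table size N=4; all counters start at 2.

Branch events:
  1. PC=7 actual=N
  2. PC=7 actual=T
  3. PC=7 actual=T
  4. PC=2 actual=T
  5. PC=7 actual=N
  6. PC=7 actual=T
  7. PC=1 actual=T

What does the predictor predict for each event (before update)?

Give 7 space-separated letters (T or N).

Answer: T N T T T T T

Derivation:
Ev 1: PC=7 idx=3 pred=T actual=N -> ctr[3]=1
Ev 2: PC=7 idx=3 pred=N actual=T -> ctr[3]=2
Ev 3: PC=7 idx=3 pred=T actual=T -> ctr[3]=3
Ev 4: PC=2 idx=2 pred=T actual=T -> ctr[2]=3
Ev 5: PC=7 idx=3 pred=T actual=N -> ctr[3]=2
Ev 6: PC=7 idx=3 pred=T actual=T -> ctr[3]=3
Ev 7: PC=1 idx=1 pred=T actual=T -> ctr[1]=3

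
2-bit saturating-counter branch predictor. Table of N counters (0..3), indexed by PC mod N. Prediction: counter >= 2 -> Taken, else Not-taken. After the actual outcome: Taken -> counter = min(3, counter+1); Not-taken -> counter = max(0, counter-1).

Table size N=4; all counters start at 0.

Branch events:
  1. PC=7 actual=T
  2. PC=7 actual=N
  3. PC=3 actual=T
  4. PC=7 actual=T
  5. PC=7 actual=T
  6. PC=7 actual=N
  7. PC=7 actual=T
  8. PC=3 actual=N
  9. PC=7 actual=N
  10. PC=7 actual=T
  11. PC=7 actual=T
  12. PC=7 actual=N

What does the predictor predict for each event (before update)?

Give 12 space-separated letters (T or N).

Answer: N N N N T T T T T N T T

Derivation:
Ev 1: PC=7 idx=3 pred=N actual=T -> ctr[3]=1
Ev 2: PC=7 idx=3 pred=N actual=N -> ctr[3]=0
Ev 3: PC=3 idx=3 pred=N actual=T -> ctr[3]=1
Ev 4: PC=7 idx=3 pred=N actual=T -> ctr[3]=2
Ev 5: PC=7 idx=3 pred=T actual=T -> ctr[3]=3
Ev 6: PC=7 idx=3 pred=T actual=N -> ctr[3]=2
Ev 7: PC=7 idx=3 pred=T actual=T -> ctr[3]=3
Ev 8: PC=3 idx=3 pred=T actual=N -> ctr[3]=2
Ev 9: PC=7 idx=3 pred=T actual=N -> ctr[3]=1
Ev 10: PC=7 idx=3 pred=N actual=T -> ctr[3]=2
Ev 11: PC=7 idx=3 pred=T actual=T -> ctr[3]=3
Ev 12: PC=7 idx=3 pred=T actual=N -> ctr[3]=2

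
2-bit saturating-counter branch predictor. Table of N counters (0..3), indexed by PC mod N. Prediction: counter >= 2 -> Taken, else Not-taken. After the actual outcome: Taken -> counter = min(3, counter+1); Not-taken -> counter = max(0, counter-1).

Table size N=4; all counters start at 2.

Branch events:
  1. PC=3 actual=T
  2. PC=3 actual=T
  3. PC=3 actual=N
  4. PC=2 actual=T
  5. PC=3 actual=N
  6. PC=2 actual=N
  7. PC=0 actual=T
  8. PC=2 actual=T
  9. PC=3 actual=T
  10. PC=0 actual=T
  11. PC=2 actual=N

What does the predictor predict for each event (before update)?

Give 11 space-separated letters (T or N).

Ev 1: PC=3 idx=3 pred=T actual=T -> ctr[3]=3
Ev 2: PC=3 idx=3 pred=T actual=T -> ctr[3]=3
Ev 3: PC=3 idx=3 pred=T actual=N -> ctr[3]=2
Ev 4: PC=2 idx=2 pred=T actual=T -> ctr[2]=3
Ev 5: PC=3 idx=3 pred=T actual=N -> ctr[3]=1
Ev 6: PC=2 idx=2 pred=T actual=N -> ctr[2]=2
Ev 7: PC=0 idx=0 pred=T actual=T -> ctr[0]=3
Ev 8: PC=2 idx=2 pred=T actual=T -> ctr[2]=3
Ev 9: PC=3 idx=3 pred=N actual=T -> ctr[3]=2
Ev 10: PC=0 idx=0 pred=T actual=T -> ctr[0]=3
Ev 11: PC=2 idx=2 pred=T actual=N -> ctr[2]=2

Answer: T T T T T T T T N T T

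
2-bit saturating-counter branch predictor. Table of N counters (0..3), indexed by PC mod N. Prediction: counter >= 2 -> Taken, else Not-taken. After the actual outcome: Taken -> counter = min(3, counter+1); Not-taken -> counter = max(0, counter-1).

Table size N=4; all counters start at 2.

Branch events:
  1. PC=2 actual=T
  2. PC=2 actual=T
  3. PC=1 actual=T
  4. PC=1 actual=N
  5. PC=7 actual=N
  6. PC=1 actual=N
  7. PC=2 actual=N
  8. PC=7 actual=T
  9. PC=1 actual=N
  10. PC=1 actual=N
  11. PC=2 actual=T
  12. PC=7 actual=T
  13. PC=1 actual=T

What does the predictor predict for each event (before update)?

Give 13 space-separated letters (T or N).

Answer: T T T T T T T N N N T T N

Derivation:
Ev 1: PC=2 idx=2 pred=T actual=T -> ctr[2]=3
Ev 2: PC=2 idx=2 pred=T actual=T -> ctr[2]=3
Ev 3: PC=1 idx=1 pred=T actual=T -> ctr[1]=3
Ev 4: PC=1 idx=1 pred=T actual=N -> ctr[1]=2
Ev 5: PC=7 idx=3 pred=T actual=N -> ctr[3]=1
Ev 6: PC=1 idx=1 pred=T actual=N -> ctr[1]=1
Ev 7: PC=2 idx=2 pred=T actual=N -> ctr[2]=2
Ev 8: PC=7 idx=3 pred=N actual=T -> ctr[3]=2
Ev 9: PC=1 idx=1 pred=N actual=N -> ctr[1]=0
Ev 10: PC=1 idx=1 pred=N actual=N -> ctr[1]=0
Ev 11: PC=2 idx=2 pred=T actual=T -> ctr[2]=3
Ev 12: PC=7 idx=3 pred=T actual=T -> ctr[3]=3
Ev 13: PC=1 idx=1 pred=N actual=T -> ctr[1]=1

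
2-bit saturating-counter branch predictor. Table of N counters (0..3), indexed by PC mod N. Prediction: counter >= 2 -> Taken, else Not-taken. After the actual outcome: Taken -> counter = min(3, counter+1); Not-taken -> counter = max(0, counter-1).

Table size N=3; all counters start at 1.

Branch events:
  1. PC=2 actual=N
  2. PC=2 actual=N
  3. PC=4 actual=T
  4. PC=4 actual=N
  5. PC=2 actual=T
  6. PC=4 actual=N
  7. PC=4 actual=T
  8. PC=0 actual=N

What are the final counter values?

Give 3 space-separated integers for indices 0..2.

Ev 1: PC=2 idx=2 pred=N actual=N -> ctr[2]=0
Ev 2: PC=2 idx=2 pred=N actual=N -> ctr[2]=0
Ev 3: PC=4 idx=1 pred=N actual=T -> ctr[1]=2
Ev 4: PC=4 idx=1 pred=T actual=N -> ctr[1]=1
Ev 5: PC=2 idx=2 pred=N actual=T -> ctr[2]=1
Ev 6: PC=4 idx=1 pred=N actual=N -> ctr[1]=0
Ev 7: PC=4 idx=1 pred=N actual=T -> ctr[1]=1
Ev 8: PC=0 idx=0 pred=N actual=N -> ctr[0]=0

Answer: 0 1 1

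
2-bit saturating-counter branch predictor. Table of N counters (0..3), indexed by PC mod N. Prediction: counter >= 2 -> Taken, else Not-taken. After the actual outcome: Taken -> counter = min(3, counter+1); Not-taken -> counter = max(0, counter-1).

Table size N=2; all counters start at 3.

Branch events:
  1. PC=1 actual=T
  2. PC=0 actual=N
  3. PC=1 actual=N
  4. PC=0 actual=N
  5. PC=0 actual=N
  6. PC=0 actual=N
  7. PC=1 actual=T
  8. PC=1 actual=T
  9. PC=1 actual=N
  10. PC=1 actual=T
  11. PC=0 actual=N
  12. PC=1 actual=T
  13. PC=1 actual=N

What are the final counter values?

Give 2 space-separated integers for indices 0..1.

Ev 1: PC=1 idx=1 pred=T actual=T -> ctr[1]=3
Ev 2: PC=0 idx=0 pred=T actual=N -> ctr[0]=2
Ev 3: PC=1 idx=1 pred=T actual=N -> ctr[1]=2
Ev 4: PC=0 idx=0 pred=T actual=N -> ctr[0]=1
Ev 5: PC=0 idx=0 pred=N actual=N -> ctr[0]=0
Ev 6: PC=0 idx=0 pred=N actual=N -> ctr[0]=0
Ev 7: PC=1 idx=1 pred=T actual=T -> ctr[1]=3
Ev 8: PC=1 idx=1 pred=T actual=T -> ctr[1]=3
Ev 9: PC=1 idx=1 pred=T actual=N -> ctr[1]=2
Ev 10: PC=1 idx=1 pred=T actual=T -> ctr[1]=3
Ev 11: PC=0 idx=0 pred=N actual=N -> ctr[0]=0
Ev 12: PC=1 idx=1 pred=T actual=T -> ctr[1]=3
Ev 13: PC=1 idx=1 pred=T actual=N -> ctr[1]=2

Answer: 0 2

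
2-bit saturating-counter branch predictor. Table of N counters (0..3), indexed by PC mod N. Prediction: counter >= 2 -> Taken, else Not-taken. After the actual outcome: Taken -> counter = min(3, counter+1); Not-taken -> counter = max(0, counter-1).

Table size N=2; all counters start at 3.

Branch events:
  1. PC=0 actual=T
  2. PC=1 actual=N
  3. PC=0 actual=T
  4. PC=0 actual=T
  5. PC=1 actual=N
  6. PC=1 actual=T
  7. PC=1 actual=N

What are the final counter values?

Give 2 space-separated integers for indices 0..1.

Answer: 3 1

Derivation:
Ev 1: PC=0 idx=0 pred=T actual=T -> ctr[0]=3
Ev 2: PC=1 idx=1 pred=T actual=N -> ctr[1]=2
Ev 3: PC=0 idx=0 pred=T actual=T -> ctr[0]=3
Ev 4: PC=0 idx=0 pred=T actual=T -> ctr[0]=3
Ev 5: PC=1 idx=1 pred=T actual=N -> ctr[1]=1
Ev 6: PC=1 idx=1 pred=N actual=T -> ctr[1]=2
Ev 7: PC=1 idx=1 pred=T actual=N -> ctr[1]=1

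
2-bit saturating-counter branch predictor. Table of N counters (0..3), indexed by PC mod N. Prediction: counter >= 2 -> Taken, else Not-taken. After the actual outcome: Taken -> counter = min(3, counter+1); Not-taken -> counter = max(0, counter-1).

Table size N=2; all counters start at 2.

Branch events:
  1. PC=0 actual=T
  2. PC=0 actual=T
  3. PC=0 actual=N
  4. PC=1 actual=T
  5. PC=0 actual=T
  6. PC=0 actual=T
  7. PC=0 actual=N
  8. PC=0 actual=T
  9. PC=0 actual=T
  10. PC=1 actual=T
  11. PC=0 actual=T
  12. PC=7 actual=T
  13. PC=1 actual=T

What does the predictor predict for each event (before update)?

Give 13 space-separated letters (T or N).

Answer: T T T T T T T T T T T T T

Derivation:
Ev 1: PC=0 idx=0 pred=T actual=T -> ctr[0]=3
Ev 2: PC=0 idx=0 pred=T actual=T -> ctr[0]=3
Ev 3: PC=0 idx=0 pred=T actual=N -> ctr[0]=2
Ev 4: PC=1 idx=1 pred=T actual=T -> ctr[1]=3
Ev 5: PC=0 idx=0 pred=T actual=T -> ctr[0]=3
Ev 6: PC=0 idx=0 pred=T actual=T -> ctr[0]=3
Ev 7: PC=0 idx=0 pred=T actual=N -> ctr[0]=2
Ev 8: PC=0 idx=0 pred=T actual=T -> ctr[0]=3
Ev 9: PC=0 idx=0 pred=T actual=T -> ctr[0]=3
Ev 10: PC=1 idx=1 pred=T actual=T -> ctr[1]=3
Ev 11: PC=0 idx=0 pred=T actual=T -> ctr[0]=3
Ev 12: PC=7 idx=1 pred=T actual=T -> ctr[1]=3
Ev 13: PC=1 idx=1 pred=T actual=T -> ctr[1]=3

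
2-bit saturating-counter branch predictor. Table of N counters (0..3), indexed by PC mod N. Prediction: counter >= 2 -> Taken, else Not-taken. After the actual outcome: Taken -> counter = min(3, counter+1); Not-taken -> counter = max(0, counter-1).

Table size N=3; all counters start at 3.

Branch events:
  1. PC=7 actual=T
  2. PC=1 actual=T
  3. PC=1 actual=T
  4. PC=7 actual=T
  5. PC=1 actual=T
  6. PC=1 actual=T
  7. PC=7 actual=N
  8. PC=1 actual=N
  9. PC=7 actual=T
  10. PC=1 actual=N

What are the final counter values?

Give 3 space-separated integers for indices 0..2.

Answer: 3 1 3

Derivation:
Ev 1: PC=7 idx=1 pred=T actual=T -> ctr[1]=3
Ev 2: PC=1 idx=1 pred=T actual=T -> ctr[1]=3
Ev 3: PC=1 idx=1 pred=T actual=T -> ctr[1]=3
Ev 4: PC=7 idx=1 pred=T actual=T -> ctr[1]=3
Ev 5: PC=1 idx=1 pred=T actual=T -> ctr[1]=3
Ev 6: PC=1 idx=1 pred=T actual=T -> ctr[1]=3
Ev 7: PC=7 idx=1 pred=T actual=N -> ctr[1]=2
Ev 8: PC=1 idx=1 pred=T actual=N -> ctr[1]=1
Ev 9: PC=7 idx=1 pred=N actual=T -> ctr[1]=2
Ev 10: PC=1 idx=1 pred=T actual=N -> ctr[1]=1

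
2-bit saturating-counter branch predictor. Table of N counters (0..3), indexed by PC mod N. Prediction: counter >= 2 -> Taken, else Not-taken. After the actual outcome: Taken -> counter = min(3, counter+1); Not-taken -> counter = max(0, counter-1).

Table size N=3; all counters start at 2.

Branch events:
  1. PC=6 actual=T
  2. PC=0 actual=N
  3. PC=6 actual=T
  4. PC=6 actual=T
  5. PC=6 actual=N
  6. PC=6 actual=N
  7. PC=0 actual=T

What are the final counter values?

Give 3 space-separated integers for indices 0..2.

Ev 1: PC=6 idx=0 pred=T actual=T -> ctr[0]=3
Ev 2: PC=0 idx=0 pred=T actual=N -> ctr[0]=2
Ev 3: PC=6 idx=0 pred=T actual=T -> ctr[0]=3
Ev 4: PC=6 idx=0 pred=T actual=T -> ctr[0]=3
Ev 5: PC=6 idx=0 pred=T actual=N -> ctr[0]=2
Ev 6: PC=6 idx=0 pred=T actual=N -> ctr[0]=1
Ev 7: PC=0 idx=0 pred=N actual=T -> ctr[0]=2

Answer: 2 2 2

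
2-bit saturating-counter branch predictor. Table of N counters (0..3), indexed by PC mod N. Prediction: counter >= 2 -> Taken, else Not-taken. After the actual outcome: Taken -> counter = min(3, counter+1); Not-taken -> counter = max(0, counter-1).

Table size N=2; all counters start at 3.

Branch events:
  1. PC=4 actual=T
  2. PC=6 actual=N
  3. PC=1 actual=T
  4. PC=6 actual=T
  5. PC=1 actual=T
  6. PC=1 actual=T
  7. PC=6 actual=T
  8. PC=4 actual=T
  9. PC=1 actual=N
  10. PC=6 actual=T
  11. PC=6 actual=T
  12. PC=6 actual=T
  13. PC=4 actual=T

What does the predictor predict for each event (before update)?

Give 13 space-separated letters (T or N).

Answer: T T T T T T T T T T T T T

Derivation:
Ev 1: PC=4 idx=0 pred=T actual=T -> ctr[0]=3
Ev 2: PC=6 idx=0 pred=T actual=N -> ctr[0]=2
Ev 3: PC=1 idx=1 pred=T actual=T -> ctr[1]=3
Ev 4: PC=6 idx=0 pred=T actual=T -> ctr[0]=3
Ev 5: PC=1 idx=1 pred=T actual=T -> ctr[1]=3
Ev 6: PC=1 idx=1 pred=T actual=T -> ctr[1]=3
Ev 7: PC=6 idx=0 pred=T actual=T -> ctr[0]=3
Ev 8: PC=4 idx=0 pred=T actual=T -> ctr[0]=3
Ev 9: PC=1 idx=1 pred=T actual=N -> ctr[1]=2
Ev 10: PC=6 idx=0 pred=T actual=T -> ctr[0]=3
Ev 11: PC=6 idx=0 pred=T actual=T -> ctr[0]=3
Ev 12: PC=6 idx=0 pred=T actual=T -> ctr[0]=3
Ev 13: PC=4 idx=0 pred=T actual=T -> ctr[0]=3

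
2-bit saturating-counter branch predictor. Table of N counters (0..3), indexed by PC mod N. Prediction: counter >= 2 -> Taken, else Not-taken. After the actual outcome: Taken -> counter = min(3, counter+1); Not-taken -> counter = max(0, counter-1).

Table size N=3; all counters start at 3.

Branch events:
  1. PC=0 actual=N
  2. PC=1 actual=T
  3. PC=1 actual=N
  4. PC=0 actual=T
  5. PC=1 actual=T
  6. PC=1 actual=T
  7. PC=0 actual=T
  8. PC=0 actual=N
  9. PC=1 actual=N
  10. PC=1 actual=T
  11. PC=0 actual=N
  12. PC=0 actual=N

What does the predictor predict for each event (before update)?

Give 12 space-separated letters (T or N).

Answer: T T T T T T T T T T T N

Derivation:
Ev 1: PC=0 idx=0 pred=T actual=N -> ctr[0]=2
Ev 2: PC=1 idx=1 pred=T actual=T -> ctr[1]=3
Ev 3: PC=1 idx=1 pred=T actual=N -> ctr[1]=2
Ev 4: PC=0 idx=0 pred=T actual=T -> ctr[0]=3
Ev 5: PC=1 idx=1 pred=T actual=T -> ctr[1]=3
Ev 6: PC=1 idx=1 pred=T actual=T -> ctr[1]=3
Ev 7: PC=0 idx=0 pred=T actual=T -> ctr[0]=3
Ev 8: PC=0 idx=0 pred=T actual=N -> ctr[0]=2
Ev 9: PC=1 idx=1 pred=T actual=N -> ctr[1]=2
Ev 10: PC=1 idx=1 pred=T actual=T -> ctr[1]=3
Ev 11: PC=0 idx=0 pred=T actual=N -> ctr[0]=1
Ev 12: PC=0 idx=0 pred=N actual=N -> ctr[0]=0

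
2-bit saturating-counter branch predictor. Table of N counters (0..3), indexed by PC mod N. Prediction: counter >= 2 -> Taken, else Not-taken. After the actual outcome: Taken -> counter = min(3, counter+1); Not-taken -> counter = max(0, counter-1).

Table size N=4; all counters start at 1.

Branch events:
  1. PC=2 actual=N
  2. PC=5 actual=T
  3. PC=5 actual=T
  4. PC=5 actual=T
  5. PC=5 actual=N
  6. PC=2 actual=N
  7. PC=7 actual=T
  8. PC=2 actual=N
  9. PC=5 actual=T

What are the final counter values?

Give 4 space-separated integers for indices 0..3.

Ev 1: PC=2 idx=2 pred=N actual=N -> ctr[2]=0
Ev 2: PC=5 idx=1 pred=N actual=T -> ctr[1]=2
Ev 3: PC=5 idx=1 pred=T actual=T -> ctr[1]=3
Ev 4: PC=5 idx=1 pred=T actual=T -> ctr[1]=3
Ev 5: PC=5 idx=1 pred=T actual=N -> ctr[1]=2
Ev 6: PC=2 idx=2 pred=N actual=N -> ctr[2]=0
Ev 7: PC=7 idx=3 pred=N actual=T -> ctr[3]=2
Ev 8: PC=2 idx=2 pred=N actual=N -> ctr[2]=0
Ev 9: PC=5 idx=1 pred=T actual=T -> ctr[1]=3

Answer: 1 3 0 2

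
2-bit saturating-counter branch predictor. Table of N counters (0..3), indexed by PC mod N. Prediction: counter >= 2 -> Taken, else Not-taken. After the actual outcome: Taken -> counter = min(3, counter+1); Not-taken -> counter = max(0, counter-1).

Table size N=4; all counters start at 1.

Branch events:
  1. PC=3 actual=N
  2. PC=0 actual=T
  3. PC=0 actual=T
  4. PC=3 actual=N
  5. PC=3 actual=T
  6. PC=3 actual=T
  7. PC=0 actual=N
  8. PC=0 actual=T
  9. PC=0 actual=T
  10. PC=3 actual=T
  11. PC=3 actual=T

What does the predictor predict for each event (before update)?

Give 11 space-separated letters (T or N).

Ev 1: PC=3 idx=3 pred=N actual=N -> ctr[3]=0
Ev 2: PC=0 idx=0 pred=N actual=T -> ctr[0]=2
Ev 3: PC=0 idx=0 pred=T actual=T -> ctr[0]=3
Ev 4: PC=3 idx=3 pred=N actual=N -> ctr[3]=0
Ev 5: PC=3 idx=3 pred=N actual=T -> ctr[3]=1
Ev 6: PC=3 idx=3 pred=N actual=T -> ctr[3]=2
Ev 7: PC=0 idx=0 pred=T actual=N -> ctr[0]=2
Ev 8: PC=0 idx=0 pred=T actual=T -> ctr[0]=3
Ev 9: PC=0 idx=0 pred=T actual=T -> ctr[0]=3
Ev 10: PC=3 idx=3 pred=T actual=T -> ctr[3]=3
Ev 11: PC=3 idx=3 pred=T actual=T -> ctr[3]=3

Answer: N N T N N N T T T T T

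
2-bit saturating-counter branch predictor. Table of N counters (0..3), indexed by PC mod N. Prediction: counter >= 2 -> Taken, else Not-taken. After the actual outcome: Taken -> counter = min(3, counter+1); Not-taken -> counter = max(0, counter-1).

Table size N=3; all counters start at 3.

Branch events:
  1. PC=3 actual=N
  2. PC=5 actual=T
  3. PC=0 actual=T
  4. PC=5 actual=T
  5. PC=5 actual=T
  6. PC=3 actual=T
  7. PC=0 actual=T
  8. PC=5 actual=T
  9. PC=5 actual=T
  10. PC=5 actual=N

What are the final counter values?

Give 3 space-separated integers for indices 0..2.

Ev 1: PC=3 idx=0 pred=T actual=N -> ctr[0]=2
Ev 2: PC=5 idx=2 pred=T actual=T -> ctr[2]=3
Ev 3: PC=0 idx=0 pred=T actual=T -> ctr[0]=3
Ev 4: PC=5 idx=2 pred=T actual=T -> ctr[2]=3
Ev 5: PC=5 idx=2 pred=T actual=T -> ctr[2]=3
Ev 6: PC=3 idx=0 pred=T actual=T -> ctr[0]=3
Ev 7: PC=0 idx=0 pred=T actual=T -> ctr[0]=3
Ev 8: PC=5 idx=2 pred=T actual=T -> ctr[2]=3
Ev 9: PC=5 idx=2 pred=T actual=T -> ctr[2]=3
Ev 10: PC=5 idx=2 pred=T actual=N -> ctr[2]=2

Answer: 3 3 2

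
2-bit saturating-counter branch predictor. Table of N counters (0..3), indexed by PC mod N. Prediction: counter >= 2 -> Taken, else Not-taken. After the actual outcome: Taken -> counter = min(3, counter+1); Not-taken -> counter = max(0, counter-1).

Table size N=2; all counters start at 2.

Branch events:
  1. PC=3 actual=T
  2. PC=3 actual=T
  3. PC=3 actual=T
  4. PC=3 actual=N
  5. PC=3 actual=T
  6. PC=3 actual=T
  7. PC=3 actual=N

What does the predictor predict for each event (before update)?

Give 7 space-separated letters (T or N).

Answer: T T T T T T T

Derivation:
Ev 1: PC=3 idx=1 pred=T actual=T -> ctr[1]=3
Ev 2: PC=3 idx=1 pred=T actual=T -> ctr[1]=3
Ev 3: PC=3 idx=1 pred=T actual=T -> ctr[1]=3
Ev 4: PC=3 idx=1 pred=T actual=N -> ctr[1]=2
Ev 5: PC=3 idx=1 pred=T actual=T -> ctr[1]=3
Ev 6: PC=3 idx=1 pred=T actual=T -> ctr[1]=3
Ev 7: PC=3 idx=1 pred=T actual=N -> ctr[1]=2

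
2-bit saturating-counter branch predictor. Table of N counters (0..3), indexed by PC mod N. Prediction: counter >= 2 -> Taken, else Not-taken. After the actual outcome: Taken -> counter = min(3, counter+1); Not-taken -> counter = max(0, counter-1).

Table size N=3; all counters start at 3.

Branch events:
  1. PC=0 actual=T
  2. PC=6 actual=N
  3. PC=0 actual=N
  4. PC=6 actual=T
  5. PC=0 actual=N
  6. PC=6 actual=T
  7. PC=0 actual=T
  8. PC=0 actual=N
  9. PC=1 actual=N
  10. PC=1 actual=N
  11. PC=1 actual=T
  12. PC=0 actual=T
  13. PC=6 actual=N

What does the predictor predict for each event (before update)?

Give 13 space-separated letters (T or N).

Answer: T T T N T N T T T T N T T

Derivation:
Ev 1: PC=0 idx=0 pred=T actual=T -> ctr[0]=3
Ev 2: PC=6 idx=0 pred=T actual=N -> ctr[0]=2
Ev 3: PC=0 idx=0 pred=T actual=N -> ctr[0]=1
Ev 4: PC=6 idx=0 pred=N actual=T -> ctr[0]=2
Ev 5: PC=0 idx=0 pred=T actual=N -> ctr[0]=1
Ev 6: PC=6 idx=0 pred=N actual=T -> ctr[0]=2
Ev 7: PC=0 idx=0 pred=T actual=T -> ctr[0]=3
Ev 8: PC=0 idx=0 pred=T actual=N -> ctr[0]=2
Ev 9: PC=1 idx=1 pred=T actual=N -> ctr[1]=2
Ev 10: PC=1 idx=1 pred=T actual=N -> ctr[1]=1
Ev 11: PC=1 idx=1 pred=N actual=T -> ctr[1]=2
Ev 12: PC=0 idx=0 pred=T actual=T -> ctr[0]=3
Ev 13: PC=6 idx=0 pred=T actual=N -> ctr[0]=2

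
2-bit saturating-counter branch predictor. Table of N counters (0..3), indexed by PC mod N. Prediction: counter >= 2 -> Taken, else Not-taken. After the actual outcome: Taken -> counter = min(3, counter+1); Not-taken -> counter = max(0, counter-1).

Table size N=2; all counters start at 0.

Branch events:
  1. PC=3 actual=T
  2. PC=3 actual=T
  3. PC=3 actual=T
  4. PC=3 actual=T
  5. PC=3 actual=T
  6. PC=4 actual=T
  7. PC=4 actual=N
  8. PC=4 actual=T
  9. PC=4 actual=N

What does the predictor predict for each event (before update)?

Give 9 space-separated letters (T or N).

Ev 1: PC=3 idx=1 pred=N actual=T -> ctr[1]=1
Ev 2: PC=3 idx=1 pred=N actual=T -> ctr[1]=2
Ev 3: PC=3 idx=1 pred=T actual=T -> ctr[1]=3
Ev 4: PC=3 idx=1 pred=T actual=T -> ctr[1]=3
Ev 5: PC=3 idx=1 pred=T actual=T -> ctr[1]=3
Ev 6: PC=4 idx=0 pred=N actual=T -> ctr[0]=1
Ev 7: PC=4 idx=0 pred=N actual=N -> ctr[0]=0
Ev 8: PC=4 idx=0 pred=N actual=T -> ctr[0]=1
Ev 9: PC=4 idx=0 pred=N actual=N -> ctr[0]=0

Answer: N N T T T N N N N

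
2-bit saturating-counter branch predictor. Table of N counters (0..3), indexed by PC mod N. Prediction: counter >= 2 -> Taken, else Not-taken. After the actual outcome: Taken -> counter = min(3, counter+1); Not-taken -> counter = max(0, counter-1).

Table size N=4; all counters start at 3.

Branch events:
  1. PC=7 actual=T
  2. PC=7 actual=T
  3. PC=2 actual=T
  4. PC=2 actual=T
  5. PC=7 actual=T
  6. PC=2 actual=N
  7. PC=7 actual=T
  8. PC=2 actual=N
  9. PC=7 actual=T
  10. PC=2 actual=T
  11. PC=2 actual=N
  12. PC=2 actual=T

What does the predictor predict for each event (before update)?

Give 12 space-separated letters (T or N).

Ev 1: PC=7 idx=3 pred=T actual=T -> ctr[3]=3
Ev 2: PC=7 idx=3 pred=T actual=T -> ctr[3]=3
Ev 3: PC=2 idx=2 pred=T actual=T -> ctr[2]=3
Ev 4: PC=2 idx=2 pred=T actual=T -> ctr[2]=3
Ev 5: PC=7 idx=3 pred=T actual=T -> ctr[3]=3
Ev 6: PC=2 idx=2 pred=T actual=N -> ctr[2]=2
Ev 7: PC=7 idx=3 pred=T actual=T -> ctr[3]=3
Ev 8: PC=2 idx=2 pred=T actual=N -> ctr[2]=1
Ev 9: PC=7 idx=3 pred=T actual=T -> ctr[3]=3
Ev 10: PC=2 idx=2 pred=N actual=T -> ctr[2]=2
Ev 11: PC=2 idx=2 pred=T actual=N -> ctr[2]=1
Ev 12: PC=2 idx=2 pred=N actual=T -> ctr[2]=2

Answer: T T T T T T T T T N T N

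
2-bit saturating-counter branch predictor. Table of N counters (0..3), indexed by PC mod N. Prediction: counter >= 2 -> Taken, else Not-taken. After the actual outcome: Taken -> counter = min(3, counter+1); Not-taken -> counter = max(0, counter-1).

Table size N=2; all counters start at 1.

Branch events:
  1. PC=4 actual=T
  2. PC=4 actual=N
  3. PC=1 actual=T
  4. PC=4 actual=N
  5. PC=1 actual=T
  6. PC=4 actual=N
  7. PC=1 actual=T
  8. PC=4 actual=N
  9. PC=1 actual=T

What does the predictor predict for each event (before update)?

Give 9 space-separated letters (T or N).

Ev 1: PC=4 idx=0 pred=N actual=T -> ctr[0]=2
Ev 2: PC=4 idx=0 pred=T actual=N -> ctr[0]=1
Ev 3: PC=1 idx=1 pred=N actual=T -> ctr[1]=2
Ev 4: PC=4 idx=0 pred=N actual=N -> ctr[0]=0
Ev 5: PC=1 idx=1 pred=T actual=T -> ctr[1]=3
Ev 6: PC=4 idx=0 pred=N actual=N -> ctr[0]=0
Ev 7: PC=1 idx=1 pred=T actual=T -> ctr[1]=3
Ev 8: PC=4 idx=0 pred=N actual=N -> ctr[0]=0
Ev 9: PC=1 idx=1 pred=T actual=T -> ctr[1]=3

Answer: N T N N T N T N T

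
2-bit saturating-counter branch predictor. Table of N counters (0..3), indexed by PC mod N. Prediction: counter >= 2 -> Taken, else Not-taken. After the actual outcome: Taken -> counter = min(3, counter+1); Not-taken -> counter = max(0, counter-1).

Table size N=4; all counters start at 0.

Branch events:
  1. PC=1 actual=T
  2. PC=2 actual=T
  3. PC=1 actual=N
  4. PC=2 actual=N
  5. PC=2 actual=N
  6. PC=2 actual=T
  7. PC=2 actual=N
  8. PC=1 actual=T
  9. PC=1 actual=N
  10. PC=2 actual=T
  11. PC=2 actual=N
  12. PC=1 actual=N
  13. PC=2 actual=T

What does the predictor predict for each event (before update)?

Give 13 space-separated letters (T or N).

Ev 1: PC=1 idx=1 pred=N actual=T -> ctr[1]=1
Ev 2: PC=2 idx=2 pred=N actual=T -> ctr[2]=1
Ev 3: PC=1 idx=1 pred=N actual=N -> ctr[1]=0
Ev 4: PC=2 idx=2 pred=N actual=N -> ctr[2]=0
Ev 5: PC=2 idx=2 pred=N actual=N -> ctr[2]=0
Ev 6: PC=2 idx=2 pred=N actual=T -> ctr[2]=1
Ev 7: PC=2 idx=2 pred=N actual=N -> ctr[2]=0
Ev 8: PC=1 idx=1 pred=N actual=T -> ctr[1]=1
Ev 9: PC=1 idx=1 pred=N actual=N -> ctr[1]=0
Ev 10: PC=2 idx=2 pred=N actual=T -> ctr[2]=1
Ev 11: PC=2 idx=2 pred=N actual=N -> ctr[2]=0
Ev 12: PC=1 idx=1 pred=N actual=N -> ctr[1]=0
Ev 13: PC=2 idx=2 pred=N actual=T -> ctr[2]=1

Answer: N N N N N N N N N N N N N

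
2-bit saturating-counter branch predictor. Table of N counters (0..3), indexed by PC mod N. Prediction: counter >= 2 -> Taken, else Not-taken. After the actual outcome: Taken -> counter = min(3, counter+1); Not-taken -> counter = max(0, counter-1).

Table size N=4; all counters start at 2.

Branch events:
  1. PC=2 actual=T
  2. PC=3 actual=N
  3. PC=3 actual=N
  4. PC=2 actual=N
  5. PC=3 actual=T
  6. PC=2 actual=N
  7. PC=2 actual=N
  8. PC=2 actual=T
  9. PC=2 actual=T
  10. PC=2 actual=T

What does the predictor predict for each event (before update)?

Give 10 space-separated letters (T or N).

Ev 1: PC=2 idx=2 pred=T actual=T -> ctr[2]=3
Ev 2: PC=3 idx=3 pred=T actual=N -> ctr[3]=1
Ev 3: PC=3 idx=3 pred=N actual=N -> ctr[3]=0
Ev 4: PC=2 idx=2 pred=T actual=N -> ctr[2]=2
Ev 5: PC=3 idx=3 pred=N actual=T -> ctr[3]=1
Ev 6: PC=2 idx=2 pred=T actual=N -> ctr[2]=1
Ev 7: PC=2 idx=2 pred=N actual=N -> ctr[2]=0
Ev 8: PC=2 idx=2 pred=N actual=T -> ctr[2]=1
Ev 9: PC=2 idx=2 pred=N actual=T -> ctr[2]=2
Ev 10: PC=2 idx=2 pred=T actual=T -> ctr[2]=3

Answer: T T N T N T N N N T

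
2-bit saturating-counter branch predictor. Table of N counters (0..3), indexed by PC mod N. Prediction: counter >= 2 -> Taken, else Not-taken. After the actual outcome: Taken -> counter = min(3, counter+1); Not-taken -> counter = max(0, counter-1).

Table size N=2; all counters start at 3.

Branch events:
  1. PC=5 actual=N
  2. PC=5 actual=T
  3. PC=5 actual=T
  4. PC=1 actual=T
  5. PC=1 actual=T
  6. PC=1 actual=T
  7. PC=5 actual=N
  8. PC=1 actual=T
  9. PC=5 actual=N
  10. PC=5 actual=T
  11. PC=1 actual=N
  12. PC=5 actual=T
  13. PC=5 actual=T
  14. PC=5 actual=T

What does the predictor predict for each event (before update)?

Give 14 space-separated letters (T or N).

Answer: T T T T T T T T T T T T T T

Derivation:
Ev 1: PC=5 idx=1 pred=T actual=N -> ctr[1]=2
Ev 2: PC=5 idx=1 pred=T actual=T -> ctr[1]=3
Ev 3: PC=5 idx=1 pred=T actual=T -> ctr[1]=3
Ev 4: PC=1 idx=1 pred=T actual=T -> ctr[1]=3
Ev 5: PC=1 idx=1 pred=T actual=T -> ctr[1]=3
Ev 6: PC=1 idx=1 pred=T actual=T -> ctr[1]=3
Ev 7: PC=5 idx=1 pred=T actual=N -> ctr[1]=2
Ev 8: PC=1 idx=1 pred=T actual=T -> ctr[1]=3
Ev 9: PC=5 idx=1 pred=T actual=N -> ctr[1]=2
Ev 10: PC=5 idx=1 pred=T actual=T -> ctr[1]=3
Ev 11: PC=1 idx=1 pred=T actual=N -> ctr[1]=2
Ev 12: PC=5 idx=1 pred=T actual=T -> ctr[1]=3
Ev 13: PC=5 idx=1 pred=T actual=T -> ctr[1]=3
Ev 14: PC=5 idx=1 pred=T actual=T -> ctr[1]=3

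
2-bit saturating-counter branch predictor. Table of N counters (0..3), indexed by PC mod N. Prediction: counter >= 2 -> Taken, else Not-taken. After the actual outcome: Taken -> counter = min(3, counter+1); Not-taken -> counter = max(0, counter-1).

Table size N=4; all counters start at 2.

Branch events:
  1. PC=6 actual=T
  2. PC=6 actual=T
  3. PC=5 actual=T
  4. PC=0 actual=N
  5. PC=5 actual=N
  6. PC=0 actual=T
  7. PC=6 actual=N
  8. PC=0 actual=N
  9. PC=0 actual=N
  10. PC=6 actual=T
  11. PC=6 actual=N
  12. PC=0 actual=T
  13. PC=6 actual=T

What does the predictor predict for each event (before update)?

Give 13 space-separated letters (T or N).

Answer: T T T T T N T T N T T N T

Derivation:
Ev 1: PC=6 idx=2 pred=T actual=T -> ctr[2]=3
Ev 2: PC=6 idx=2 pred=T actual=T -> ctr[2]=3
Ev 3: PC=5 idx=1 pred=T actual=T -> ctr[1]=3
Ev 4: PC=0 idx=0 pred=T actual=N -> ctr[0]=1
Ev 5: PC=5 idx=1 pred=T actual=N -> ctr[1]=2
Ev 6: PC=0 idx=0 pred=N actual=T -> ctr[0]=2
Ev 7: PC=6 idx=2 pred=T actual=N -> ctr[2]=2
Ev 8: PC=0 idx=0 pred=T actual=N -> ctr[0]=1
Ev 9: PC=0 idx=0 pred=N actual=N -> ctr[0]=0
Ev 10: PC=6 idx=2 pred=T actual=T -> ctr[2]=3
Ev 11: PC=6 idx=2 pred=T actual=N -> ctr[2]=2
Ev 12: PC=0 idx=0 pred=N actual=T -> ctr[0]=1
Ev 13: PC=6 idx=2 pred=T actual=T -> ctr[2]=3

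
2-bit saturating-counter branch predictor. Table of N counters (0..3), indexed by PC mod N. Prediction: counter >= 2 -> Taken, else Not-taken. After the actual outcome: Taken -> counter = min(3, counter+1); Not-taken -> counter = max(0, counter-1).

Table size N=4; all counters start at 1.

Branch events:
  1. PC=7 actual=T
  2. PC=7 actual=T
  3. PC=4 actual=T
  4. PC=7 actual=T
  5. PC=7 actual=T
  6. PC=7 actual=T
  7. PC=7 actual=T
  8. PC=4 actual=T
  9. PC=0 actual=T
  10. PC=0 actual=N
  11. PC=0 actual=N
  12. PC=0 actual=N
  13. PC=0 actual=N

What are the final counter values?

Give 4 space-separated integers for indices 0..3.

Ev 1: PC=7 idx=3 pred=N actual=T -> ctr[3]=2
Ev 2: PC=7 idx=3 pred=T actual=T -> ctr[3]=3
Ev 3: PC=4 idx=0 pred=N actual=T -> ctr[0]=2
Ev 4: PC=7 idx=3 pred=T actual=T -> ctr[3]=3
Ev 5: PC=7 idx=3 pred=T actual=T -> ctr[3]=3
Ev 6: PC=7 idx=3 pred=T actual=T -> ctr[3]=3
Ev 7: PC=7 idx=3 pred=T actual=T -> ctr[3]=3
Ev 8: PC=4 idx=0 pred=T actual=T -> ctr[0]=3
Ev 9: PC=0 idx=0 pred=T actual=T -> ctr[0]=3
Ev 10: PC=0 idx=0 pred=T actual=N -> ctr[0]=2
Ev 11: PC=0 idx=0 pred=T actual=N -> ctr[0]=1
Ev 12: PC=0 idx=0 pred=N actual=N -> ctr[0]=0
Ev 13: PC=0 idx=0 pred=N actual=N -> ctr[0]=0

Answer: 0 1 1 3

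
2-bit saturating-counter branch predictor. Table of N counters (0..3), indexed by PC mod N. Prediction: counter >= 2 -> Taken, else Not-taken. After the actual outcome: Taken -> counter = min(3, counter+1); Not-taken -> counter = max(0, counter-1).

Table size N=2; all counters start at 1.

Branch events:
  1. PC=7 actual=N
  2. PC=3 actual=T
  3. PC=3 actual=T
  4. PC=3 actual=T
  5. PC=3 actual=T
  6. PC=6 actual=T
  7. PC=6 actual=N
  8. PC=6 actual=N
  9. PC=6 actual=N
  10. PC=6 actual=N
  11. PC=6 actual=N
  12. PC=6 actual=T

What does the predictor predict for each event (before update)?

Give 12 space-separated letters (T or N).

Answer: N N N T T N T N N N N N

Derivation:
Ev 1: PC=7 idx=1 pred=N actual=N -> ctr[1]=0
Ev 2: PC=3 idx=1 pred=N actual=T -> ctr[1]=1
Ev 3: PC=3 idx=1 pred=N actual=T -> ctr[1]=2
Ev 4: PC=3 idx=1 pred=T actual=T -> ctr[1]=3
Ev 5: PC=3 idx=1 pred=T actual=T -> ctr[1]=3
Ev 6: PC=6 idx=0 pred=N actual=T -> ctr[0]=2
Ev 7: PC=6 idx=0 pred=T actual=N -> ctr[0]=1
Ev 8: PC=6 idx=0 pred=N actual=N -> ctr[0]=0
Ev 9: PC=6 idx=0 pred=N actual=N -> ctr[0]=0
Ev 10: PC=6 idx=0 pred=N actual=N -> ctr[0]=0
Ev 11: PC=6 idx=0 pred=N actual=N -> ctr[0]=0
Ev 12: PC=6 idx=0 pred=N actual=T -> ctr[0]=1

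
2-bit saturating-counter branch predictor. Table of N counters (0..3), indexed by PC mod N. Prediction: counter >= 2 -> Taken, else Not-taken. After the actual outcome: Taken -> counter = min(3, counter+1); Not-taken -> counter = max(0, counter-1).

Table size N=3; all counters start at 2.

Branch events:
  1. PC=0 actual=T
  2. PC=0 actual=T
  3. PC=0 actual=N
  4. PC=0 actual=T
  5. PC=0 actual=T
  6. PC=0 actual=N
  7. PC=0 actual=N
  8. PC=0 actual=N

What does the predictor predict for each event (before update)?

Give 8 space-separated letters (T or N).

Ev 1: PC=0 idx=0 pred=T actual=T -> ctr[0]=3
Ev 2: PC=0 idx=0 pred=T actual=T -> ctr[0]=3
Ev 3: PC=0 idx=0 pred=T actual=N -> ctr[0]=2
Ev 4: PC=0 idx=0 pred=T actual=T -> ctr[0]=3
Ev 5: PC=0 idx=0 pred=T actual=T -> ctr[0]=3
Ev 6: PC=0 idx=0 pred=T actual=N -> ctr[0]=2
Ev 7: PC=0 idx=0 pred=T actual=N -> ctr[0]=1
Ev 8: PC=0 idx=0 pred=N actual=N -> ctr[0]=0

Answer: T T T T T T T N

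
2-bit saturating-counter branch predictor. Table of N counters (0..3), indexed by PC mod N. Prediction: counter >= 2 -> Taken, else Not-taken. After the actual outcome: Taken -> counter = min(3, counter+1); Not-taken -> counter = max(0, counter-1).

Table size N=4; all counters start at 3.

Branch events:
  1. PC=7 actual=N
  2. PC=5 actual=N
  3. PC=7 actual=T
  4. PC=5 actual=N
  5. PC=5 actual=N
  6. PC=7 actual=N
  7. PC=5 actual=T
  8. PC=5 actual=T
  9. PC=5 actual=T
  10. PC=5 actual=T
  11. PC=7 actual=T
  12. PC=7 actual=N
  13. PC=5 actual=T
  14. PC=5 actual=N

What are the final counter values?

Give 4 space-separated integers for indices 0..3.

Answer: 3 2 3 2

Derivation:
Ev 1: PC=7 idx=3 pred=T actual=N -> ctr[3]=2
Ev 2: PC=5 idx=1 pred=T actual=N -> ctr[1]=2
Ev 3: PC=7 idx=3 pred=T actual=T -> ctr[3]=3
Ev 4: PC=5 idx=1 pred=T actual=N -> ctr[1]=1
Ev 5: PC=5 idx=1 pred=N actual=N -> ctr[1]=0
Ev 6: PC=7 idx=3 pred=T actual=N -> ctr[3]=2
Ev 7: PC=5 idx=1 pred=N actual=T -> ctr[1]=1
Ev 8: PC=5 idx=1 pred=N actual=T -> ctr[1]=2
Ev 9: PC=5 idx=1 pred=T actual=T -> ctr[1]=3
Ev 10: PC=5 idx=1 pred=T actual=T -> ctr[1]=3
Ev 11: PC=7 idx=3 pred=T actual=T -> ctr[3]=3
Ev 12: PC=7 idx=3 pred=T actual=N -> ctr[3]=2
Ev 13: PC=5 idx=1 pred=T actual=T -> ctr[1]=3
Ev 14: PC=5 idx=1 pred=T actual=N -> ctr[1]=2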